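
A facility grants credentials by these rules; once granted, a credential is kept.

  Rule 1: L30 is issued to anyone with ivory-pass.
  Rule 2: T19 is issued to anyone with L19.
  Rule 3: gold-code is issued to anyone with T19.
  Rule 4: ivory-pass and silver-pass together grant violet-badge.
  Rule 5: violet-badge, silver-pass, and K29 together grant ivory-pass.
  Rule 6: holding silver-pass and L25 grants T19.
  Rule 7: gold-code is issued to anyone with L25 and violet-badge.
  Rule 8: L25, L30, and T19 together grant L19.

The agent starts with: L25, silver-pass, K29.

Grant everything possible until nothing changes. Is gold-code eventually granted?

Yes

Holding silver-pass and L25 grants T19 (Rule 6).
Holding T19 grants gold-code (Rule 3).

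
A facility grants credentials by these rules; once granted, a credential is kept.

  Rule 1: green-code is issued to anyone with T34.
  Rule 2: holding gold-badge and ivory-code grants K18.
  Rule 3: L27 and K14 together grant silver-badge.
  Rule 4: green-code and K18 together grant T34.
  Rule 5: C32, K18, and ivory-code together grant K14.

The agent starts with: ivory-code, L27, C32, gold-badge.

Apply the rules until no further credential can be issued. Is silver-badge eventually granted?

Yes

Holding gold-badge and ivory-code grants K18 (Rule 2).
Holding C32, K18, and ivory-code grants K14 (Rule 5).
Holding L27 and K14 grants silver-badge (Rule 3).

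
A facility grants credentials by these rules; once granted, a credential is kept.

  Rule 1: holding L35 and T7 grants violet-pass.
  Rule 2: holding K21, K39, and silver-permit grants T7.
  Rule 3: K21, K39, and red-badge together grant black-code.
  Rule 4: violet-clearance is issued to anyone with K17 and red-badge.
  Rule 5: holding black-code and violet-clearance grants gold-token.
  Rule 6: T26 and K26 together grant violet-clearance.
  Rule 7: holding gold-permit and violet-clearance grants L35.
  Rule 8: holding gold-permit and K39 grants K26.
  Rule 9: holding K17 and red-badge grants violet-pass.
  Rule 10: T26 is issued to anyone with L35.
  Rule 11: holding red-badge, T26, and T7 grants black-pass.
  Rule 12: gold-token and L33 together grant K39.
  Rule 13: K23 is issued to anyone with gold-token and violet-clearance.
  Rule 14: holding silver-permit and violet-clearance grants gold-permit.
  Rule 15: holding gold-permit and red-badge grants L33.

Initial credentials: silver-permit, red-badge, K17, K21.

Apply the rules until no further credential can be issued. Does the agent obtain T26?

Yes

Holding K17 and red-badge grants violet-clearance (Rule 4).
Holding silver-permit and violet-clearance grants gold-permit (Rule 14).
Holding gold-permit and violet-clearance grants L35 (Rule 7).
Holding L35 grants T26 (Rule 10).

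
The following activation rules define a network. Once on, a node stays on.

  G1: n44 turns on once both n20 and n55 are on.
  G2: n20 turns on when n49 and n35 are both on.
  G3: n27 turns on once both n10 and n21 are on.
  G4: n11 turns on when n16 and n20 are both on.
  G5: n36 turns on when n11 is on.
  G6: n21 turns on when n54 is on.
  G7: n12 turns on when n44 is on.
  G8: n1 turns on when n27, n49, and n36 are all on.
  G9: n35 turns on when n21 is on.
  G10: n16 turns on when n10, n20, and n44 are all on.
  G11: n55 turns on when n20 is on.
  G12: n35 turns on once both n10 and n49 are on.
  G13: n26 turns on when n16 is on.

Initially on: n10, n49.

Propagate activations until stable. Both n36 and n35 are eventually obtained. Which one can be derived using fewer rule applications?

n35: G12: n10 and n49 on → n35 on. [1 rule application]
n36: n10 and n49 are on, so n35 turns on (G12). G2: n49 and n35 on → n20 on. G11: n20 on → n55 on. n20 and n55 are on, so n44 turns on (G1). G10: n10, n20, and n44 on → n16 on. G4: n16 and n20 on → n11 on. n11 is on, so n36 turns on (G5). [7 rule applications]
n35 needs fewer.

n35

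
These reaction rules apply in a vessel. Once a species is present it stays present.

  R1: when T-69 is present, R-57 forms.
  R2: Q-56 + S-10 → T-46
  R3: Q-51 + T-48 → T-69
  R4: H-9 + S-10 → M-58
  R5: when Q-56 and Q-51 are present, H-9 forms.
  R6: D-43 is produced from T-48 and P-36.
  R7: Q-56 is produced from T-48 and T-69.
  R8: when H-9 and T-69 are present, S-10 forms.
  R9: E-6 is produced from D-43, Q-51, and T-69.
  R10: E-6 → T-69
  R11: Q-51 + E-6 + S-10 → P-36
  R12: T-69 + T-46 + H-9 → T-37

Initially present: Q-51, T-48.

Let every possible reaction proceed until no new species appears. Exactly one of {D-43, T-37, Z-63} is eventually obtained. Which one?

Q-51 and T-48 present → T-69 forms (R3).
T-48 and T-69 present → Q-56 forms (R7).
Q-56 and Q-51 present → H-9 forms (R5).
H-9 and T-69 present → S-10 forms (R8).
Q-56 and S-10 present → T-46 forms (R2).
T-69, T-46, and H-9 present → T-37 forms (R12).
D-43 would need T-48 and P-36 (R6), but P-36 never forms. No rule produces Z-63, and it is not given.

T-37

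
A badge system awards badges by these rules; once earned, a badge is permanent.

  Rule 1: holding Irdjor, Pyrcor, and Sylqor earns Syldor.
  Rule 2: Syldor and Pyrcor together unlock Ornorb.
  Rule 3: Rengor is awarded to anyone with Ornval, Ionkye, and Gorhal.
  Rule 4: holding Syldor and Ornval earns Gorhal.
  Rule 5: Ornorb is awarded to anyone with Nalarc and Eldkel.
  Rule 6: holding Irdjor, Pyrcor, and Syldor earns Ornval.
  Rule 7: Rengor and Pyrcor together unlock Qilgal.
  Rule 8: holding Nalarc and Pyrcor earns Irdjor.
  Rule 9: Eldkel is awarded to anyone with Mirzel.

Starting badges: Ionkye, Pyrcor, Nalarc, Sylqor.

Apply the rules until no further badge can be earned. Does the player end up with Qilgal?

Yes

With Nalarc and Pyrcor, Irdjor is earned (Rule 8).
With Irdjor, Pyrcor, and Sylqor, Syldor is earned (Rule 1).
With Irdjor, Pyrcor, and Syldor, Ornval is earned (Rule 6).
With Syldor and Ornval, Gorhal is earned (Rule 4).
With Ornval, Ionkye, and Gorhal, Rengor is earned (Rule 3).
With Rengor and Pyrcor, Qilgal is earned (Rule 7).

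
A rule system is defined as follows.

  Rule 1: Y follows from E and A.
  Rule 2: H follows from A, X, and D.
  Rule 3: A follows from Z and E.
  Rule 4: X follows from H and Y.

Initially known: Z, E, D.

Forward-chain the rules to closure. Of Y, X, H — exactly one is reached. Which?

From Z and E, Rule 3 gives A.
From E and A, Rule 1 gives Y.
H would need A, X, and D (Rule 2), but X is never established. X would need H and Y (Rule 4), but H is never established.

Y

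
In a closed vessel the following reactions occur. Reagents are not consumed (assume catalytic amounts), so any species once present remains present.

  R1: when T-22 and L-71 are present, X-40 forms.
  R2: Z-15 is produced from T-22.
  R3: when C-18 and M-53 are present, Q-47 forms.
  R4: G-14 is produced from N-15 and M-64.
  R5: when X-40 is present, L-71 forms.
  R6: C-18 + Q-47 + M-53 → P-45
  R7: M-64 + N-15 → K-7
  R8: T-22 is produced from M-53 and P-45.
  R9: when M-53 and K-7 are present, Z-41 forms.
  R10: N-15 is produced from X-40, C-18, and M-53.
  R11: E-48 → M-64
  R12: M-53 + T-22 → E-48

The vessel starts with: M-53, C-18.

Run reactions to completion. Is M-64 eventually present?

Yes

C-18 and M-53 present → Q-47 forms (R3).
C-18, Q-47, and M-53 present → P-45 forms (R6).
M-53 and P-45 present → T-22 forms (R8).
M-53 and T-22 present → E-48 forms (R12).
E-48 present → M-64 forms (R11).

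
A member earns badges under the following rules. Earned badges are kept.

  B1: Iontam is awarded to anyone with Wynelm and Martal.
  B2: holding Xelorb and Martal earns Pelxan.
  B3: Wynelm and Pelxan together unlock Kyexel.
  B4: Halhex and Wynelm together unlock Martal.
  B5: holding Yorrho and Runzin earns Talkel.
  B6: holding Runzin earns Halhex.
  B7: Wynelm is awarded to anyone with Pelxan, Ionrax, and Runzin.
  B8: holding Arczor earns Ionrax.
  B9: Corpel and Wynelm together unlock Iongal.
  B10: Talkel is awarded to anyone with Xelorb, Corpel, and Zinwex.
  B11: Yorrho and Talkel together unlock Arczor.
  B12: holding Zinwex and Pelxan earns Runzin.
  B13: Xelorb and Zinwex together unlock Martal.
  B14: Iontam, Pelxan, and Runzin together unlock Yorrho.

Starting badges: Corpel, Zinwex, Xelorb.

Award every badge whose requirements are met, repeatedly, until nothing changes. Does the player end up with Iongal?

No

Iongal would need Corpel and Wynelm (B9), but Wynelm is never earned.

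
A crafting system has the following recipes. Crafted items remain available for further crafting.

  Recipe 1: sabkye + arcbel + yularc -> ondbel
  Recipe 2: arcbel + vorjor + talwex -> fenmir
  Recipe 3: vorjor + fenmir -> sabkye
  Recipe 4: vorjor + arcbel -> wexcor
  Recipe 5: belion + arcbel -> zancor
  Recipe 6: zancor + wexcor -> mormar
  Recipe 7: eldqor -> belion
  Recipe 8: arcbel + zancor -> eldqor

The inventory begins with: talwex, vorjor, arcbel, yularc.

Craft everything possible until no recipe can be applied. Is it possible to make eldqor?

No

eldqor would need arcbel and zancor (Recipe 8), but zancor is never obtained.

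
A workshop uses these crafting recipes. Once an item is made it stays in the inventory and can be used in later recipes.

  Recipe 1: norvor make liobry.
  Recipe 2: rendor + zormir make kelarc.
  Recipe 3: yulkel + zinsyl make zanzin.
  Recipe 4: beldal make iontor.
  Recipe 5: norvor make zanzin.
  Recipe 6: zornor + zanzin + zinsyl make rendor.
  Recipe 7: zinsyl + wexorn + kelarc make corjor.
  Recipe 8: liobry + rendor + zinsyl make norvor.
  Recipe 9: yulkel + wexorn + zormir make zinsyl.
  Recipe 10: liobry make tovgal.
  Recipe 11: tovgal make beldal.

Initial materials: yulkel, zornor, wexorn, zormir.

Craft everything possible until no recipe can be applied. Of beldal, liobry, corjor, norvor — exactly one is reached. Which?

corjor

Using Recipe 9, yulkel, wexorn, and zormir make zinsyl.
yulkel + zinsyl → zanzin (Recipe 3).
Using Recipe 6, zornor, zanzin, and zinsyl make rendor.
Using Recipe 2, rendor and zormir make kelarc.
zinsyl + wexorn + kelarc → corjor (Recipe 7).
beldal would need tovgal (Recipe 11), but tovgal is never obtained. norvor would need liobry, rendor, and zinsyl (Recipe 8), but liobry is never obtained. liobry would need norvor (Recipe 1), but norvor is never obtained.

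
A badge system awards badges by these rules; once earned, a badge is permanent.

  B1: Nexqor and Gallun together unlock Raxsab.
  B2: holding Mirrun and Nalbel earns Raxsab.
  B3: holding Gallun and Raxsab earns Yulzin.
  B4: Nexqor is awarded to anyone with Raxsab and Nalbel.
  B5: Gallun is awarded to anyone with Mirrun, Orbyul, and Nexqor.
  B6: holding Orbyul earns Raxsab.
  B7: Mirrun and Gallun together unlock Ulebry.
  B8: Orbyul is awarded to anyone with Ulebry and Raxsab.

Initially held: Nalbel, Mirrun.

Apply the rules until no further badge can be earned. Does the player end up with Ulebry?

Ulebry would need Mirrun and Gallun (B7), but Gallun is never earned.

No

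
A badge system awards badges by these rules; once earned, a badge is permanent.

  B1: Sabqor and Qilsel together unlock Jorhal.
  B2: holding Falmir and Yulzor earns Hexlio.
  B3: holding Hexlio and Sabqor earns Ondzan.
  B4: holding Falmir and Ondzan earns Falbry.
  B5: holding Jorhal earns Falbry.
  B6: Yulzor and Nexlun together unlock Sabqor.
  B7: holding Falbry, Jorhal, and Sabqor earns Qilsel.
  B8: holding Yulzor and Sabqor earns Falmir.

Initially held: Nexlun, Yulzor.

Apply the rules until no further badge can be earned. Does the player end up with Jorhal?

Jorhal would need Sabqor and Qilsel (B1), but Qilsel is never earned.

No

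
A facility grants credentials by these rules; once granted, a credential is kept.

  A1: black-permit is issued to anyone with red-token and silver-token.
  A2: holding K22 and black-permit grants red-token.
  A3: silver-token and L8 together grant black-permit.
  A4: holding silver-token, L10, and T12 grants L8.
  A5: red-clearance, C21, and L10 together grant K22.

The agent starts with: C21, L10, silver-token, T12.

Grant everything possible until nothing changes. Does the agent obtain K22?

K22 would need red-clearance, C21, and L10 (A5), but red-clearance is never granted.

No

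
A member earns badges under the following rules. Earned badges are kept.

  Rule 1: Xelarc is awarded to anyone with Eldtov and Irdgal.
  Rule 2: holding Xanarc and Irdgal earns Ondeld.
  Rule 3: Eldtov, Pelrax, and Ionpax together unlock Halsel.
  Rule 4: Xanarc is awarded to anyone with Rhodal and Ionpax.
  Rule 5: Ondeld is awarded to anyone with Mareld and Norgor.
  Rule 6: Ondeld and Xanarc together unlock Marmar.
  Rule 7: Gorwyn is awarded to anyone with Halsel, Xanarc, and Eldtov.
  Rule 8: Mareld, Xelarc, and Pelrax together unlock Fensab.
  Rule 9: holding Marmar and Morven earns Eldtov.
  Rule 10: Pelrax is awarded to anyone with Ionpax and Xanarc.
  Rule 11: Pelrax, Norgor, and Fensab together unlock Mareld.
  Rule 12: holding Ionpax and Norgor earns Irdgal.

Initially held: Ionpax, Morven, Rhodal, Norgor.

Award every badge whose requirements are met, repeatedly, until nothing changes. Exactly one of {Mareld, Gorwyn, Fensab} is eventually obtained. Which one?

Gorwyn

With Rhodal and Ionpax, Xanarc is earned (Rule 4).
With Ionpax and Norgor, Irdgal is earned (Rule 12).
With Xanarc and Irdgal, Ondeld is earned (Rule 2).
With Ionpax and Xanarc, Pelrax is earned (Rule 10).
With Ondeld and Xanarc, Marmar is earned (Rule 6).
With Marmar and Morven, Eldtov is earned (Rule 9).
With Eldtov, Pelrax, and Ionpax, Halsel is earned (Rule 3).
With Halsel, Xanarc, and Eldtov, Gorwyn is earned (Rule 7).
Mareld would need Pelrax, Norgor, and Fensab (Rule 11), but Fensab is never earned. Fensab would need Mareld, Xelarc, and Pelrax (Rule 8), but Mareld is never earned.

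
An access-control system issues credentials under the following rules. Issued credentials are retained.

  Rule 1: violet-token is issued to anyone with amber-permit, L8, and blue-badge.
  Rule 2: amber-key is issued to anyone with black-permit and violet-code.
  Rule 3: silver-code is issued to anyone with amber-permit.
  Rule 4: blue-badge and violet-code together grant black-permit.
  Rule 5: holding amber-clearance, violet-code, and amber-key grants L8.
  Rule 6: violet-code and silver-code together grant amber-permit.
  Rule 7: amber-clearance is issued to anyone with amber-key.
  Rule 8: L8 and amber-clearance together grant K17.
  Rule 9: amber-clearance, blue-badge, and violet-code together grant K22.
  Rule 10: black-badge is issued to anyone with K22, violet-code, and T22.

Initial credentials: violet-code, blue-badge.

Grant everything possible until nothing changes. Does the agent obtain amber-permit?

amber-permit would need violet-code and silver-code (Rule 6), but silver-code is never granted.

No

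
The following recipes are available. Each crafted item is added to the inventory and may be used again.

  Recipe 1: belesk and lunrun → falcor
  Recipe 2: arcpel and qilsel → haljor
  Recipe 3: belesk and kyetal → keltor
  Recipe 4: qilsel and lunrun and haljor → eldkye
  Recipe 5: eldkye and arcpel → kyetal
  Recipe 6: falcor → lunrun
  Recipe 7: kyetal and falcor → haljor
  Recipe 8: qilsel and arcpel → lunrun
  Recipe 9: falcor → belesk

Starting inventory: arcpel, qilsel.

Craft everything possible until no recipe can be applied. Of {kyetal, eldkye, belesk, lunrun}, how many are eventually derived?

arcpel and qilsel → haljor (Recipe 2).
Using Recipe 8, qilsel and arcpel make lunrun.
qilsel and lunrun and haljor → eldkye (Recipe 4).
eldkye and arcpel → kyetal (Recipe 5).
kyetal: reached.
eldkye: reached.
belesk would need falcor (Recipe 9), but falcor is never obtained.
lunrun: reached.
Reached: kyetal, eldkye, and lunrun — 3 of the 4.

3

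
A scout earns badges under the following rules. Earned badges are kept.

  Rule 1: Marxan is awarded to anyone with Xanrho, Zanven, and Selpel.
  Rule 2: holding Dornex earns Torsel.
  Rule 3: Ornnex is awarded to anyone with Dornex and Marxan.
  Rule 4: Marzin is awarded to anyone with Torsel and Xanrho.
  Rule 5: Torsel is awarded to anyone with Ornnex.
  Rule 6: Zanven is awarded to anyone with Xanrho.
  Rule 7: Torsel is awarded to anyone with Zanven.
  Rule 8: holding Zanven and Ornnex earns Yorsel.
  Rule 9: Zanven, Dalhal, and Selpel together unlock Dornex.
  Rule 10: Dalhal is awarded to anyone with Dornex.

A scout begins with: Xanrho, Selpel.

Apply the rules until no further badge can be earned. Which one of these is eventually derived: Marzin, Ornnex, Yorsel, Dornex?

With Xanrho, Zanven is earned (Rule 6).
With Zanven, Torsel is earned (Rule 7).
With Torsel and Xanrho, Marzin is earned (Rule 4).
Dornex would need Zanven, Dalhal, and Selpel (Rule 9), but Dalhal is never earned. Yorsel would need Zanven and Ornnex (Rule 8), but Ornnex is never earned. Ornnex would need Dornex and Marxan (Rule 3), but Dornex is never earned.

Marzin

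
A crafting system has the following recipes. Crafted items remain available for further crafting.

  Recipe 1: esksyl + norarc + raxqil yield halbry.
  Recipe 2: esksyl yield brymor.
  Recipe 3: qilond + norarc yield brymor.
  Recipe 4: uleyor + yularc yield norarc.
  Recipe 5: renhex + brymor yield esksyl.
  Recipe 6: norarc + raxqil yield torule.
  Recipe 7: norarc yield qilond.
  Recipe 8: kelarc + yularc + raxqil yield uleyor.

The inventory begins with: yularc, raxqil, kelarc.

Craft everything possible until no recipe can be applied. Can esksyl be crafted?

esksyl would need renhex and brymor (Recipe 5), but renhex is never obtained.

No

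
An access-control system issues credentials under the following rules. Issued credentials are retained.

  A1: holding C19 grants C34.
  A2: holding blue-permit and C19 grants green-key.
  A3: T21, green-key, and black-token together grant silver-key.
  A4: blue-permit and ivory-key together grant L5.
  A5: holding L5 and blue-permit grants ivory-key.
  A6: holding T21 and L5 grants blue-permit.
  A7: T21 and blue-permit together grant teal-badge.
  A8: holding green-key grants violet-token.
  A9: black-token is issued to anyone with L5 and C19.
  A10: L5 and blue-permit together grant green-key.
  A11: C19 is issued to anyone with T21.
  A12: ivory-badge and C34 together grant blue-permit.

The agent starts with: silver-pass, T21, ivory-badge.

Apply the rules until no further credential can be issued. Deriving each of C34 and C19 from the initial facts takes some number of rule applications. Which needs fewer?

C19: Holding T21 grants C19 (A11). [1 rule application]
C34: Holding T21 grants C19 (A11). Holding C19 grants C34 (A1). [2 rule applications]
C19 needs fewer.

C19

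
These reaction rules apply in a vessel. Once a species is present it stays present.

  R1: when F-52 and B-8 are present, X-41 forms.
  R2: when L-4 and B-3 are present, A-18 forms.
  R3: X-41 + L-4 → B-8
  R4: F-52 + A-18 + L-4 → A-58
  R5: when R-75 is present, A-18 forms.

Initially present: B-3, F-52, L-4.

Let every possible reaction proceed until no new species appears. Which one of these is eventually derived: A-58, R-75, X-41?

L-4 and B-3 present → A-18 forms (R2).
F-52, A-18, and L-4 present → A-58 forms (R4).
X-41 would need F-52 and B-8 (R1), but B-8 never forms. No rule produces R-75, and it is not given.

A-58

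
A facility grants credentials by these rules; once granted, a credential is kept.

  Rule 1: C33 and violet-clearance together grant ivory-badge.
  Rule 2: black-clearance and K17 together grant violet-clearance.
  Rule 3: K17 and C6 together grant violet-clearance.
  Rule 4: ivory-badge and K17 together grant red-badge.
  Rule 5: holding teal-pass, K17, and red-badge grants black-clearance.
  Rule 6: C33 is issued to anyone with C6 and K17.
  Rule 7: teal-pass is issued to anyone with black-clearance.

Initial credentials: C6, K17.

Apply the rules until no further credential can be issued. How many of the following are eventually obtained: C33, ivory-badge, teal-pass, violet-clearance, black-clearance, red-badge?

4

Holding C6 and K17 grants C33 (Rule 6).
Holding K17 and C6 grants violet-clearance (Rule 3).
Holding C33 and violet-clearance grants ivory-badge (Rule 1).
Holding ivory-badge and K17 grants red-badge (Rule 4).
C33: reached.
ivory-badge: reached.
teal-pass would need black-clearance (Rule 7), but black-clearance is never granted.
violet-clearance: reached.
black-clearance would need teal-pass, K17, and red-badge (Rule 5), but teal-pass is never granted.
red-badge: reached.
Reached: C33, ivory-badge, violet-clearance, and red-badge — 4 of the 6.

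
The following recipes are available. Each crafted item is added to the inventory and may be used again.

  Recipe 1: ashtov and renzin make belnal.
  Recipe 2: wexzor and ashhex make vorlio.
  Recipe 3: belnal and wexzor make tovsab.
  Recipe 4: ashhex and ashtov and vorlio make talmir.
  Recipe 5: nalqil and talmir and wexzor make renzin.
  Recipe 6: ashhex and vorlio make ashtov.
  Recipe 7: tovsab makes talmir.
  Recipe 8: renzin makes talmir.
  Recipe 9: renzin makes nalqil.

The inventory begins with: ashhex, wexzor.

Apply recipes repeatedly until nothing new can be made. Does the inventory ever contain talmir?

Yes

Using Recipe 2, wexzor and ashhex make vorlio.
ashhex and vorlio → ashtov (Recipe 6).
Using Recipe 4, ashhex, ashtov, and vorlio make talmir.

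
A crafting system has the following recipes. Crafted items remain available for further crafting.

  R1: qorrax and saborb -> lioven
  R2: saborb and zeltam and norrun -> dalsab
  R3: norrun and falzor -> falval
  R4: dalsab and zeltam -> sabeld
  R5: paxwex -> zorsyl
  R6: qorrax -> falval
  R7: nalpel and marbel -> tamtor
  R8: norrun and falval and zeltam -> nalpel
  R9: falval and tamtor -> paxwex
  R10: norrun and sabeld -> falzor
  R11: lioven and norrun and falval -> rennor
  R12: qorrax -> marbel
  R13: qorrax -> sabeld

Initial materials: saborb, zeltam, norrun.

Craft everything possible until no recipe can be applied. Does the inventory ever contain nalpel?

saborb and zeltam and norrun -> dalsab (R2).
dalsab and zeltam -> sabeld (R4).
Using R10, norrun and sabeld make falzor.
norrun and falzor -> falval (R3).
norrun and falval and zeltam -> nalpel (R8).

Yes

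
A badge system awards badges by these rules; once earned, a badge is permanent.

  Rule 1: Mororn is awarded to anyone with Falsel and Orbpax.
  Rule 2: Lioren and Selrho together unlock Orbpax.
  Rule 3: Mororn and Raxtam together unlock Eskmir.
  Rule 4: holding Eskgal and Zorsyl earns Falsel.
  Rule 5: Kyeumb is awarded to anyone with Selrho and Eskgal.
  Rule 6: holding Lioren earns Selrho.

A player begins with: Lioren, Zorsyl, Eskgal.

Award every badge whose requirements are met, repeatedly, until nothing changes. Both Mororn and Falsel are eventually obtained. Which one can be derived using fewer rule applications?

Falsel: With Eskgal and Zorsyl, Falsel is earned (Rule 4). [1 rule application]
Mororn: With Eskgal and Zorsyl, Falsel is earned (Rule 4). With Lioren, Selrho is earned (Rule 6). With Lioren and Selrho, Orbpax is earned (Rule 2). With Falsel and Orbpax, Mororn is earned (Rule 1). [4 rule applications]
Falsel needs fewer.

Falsel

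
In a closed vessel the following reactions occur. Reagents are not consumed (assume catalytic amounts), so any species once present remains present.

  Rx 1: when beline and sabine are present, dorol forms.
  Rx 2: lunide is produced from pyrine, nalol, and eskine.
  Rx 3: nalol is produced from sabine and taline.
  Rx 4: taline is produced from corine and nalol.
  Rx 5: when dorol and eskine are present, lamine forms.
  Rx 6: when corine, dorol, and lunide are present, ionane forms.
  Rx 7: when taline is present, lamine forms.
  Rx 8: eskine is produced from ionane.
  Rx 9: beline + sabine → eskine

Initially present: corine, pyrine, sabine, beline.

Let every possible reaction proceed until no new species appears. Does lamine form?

Yes

beline and sabine present → eskine forms (Rx 9).
beline and sabine present → dorol forms (Rx 1).
dorol and eskine present → lamine forms (Rx 5).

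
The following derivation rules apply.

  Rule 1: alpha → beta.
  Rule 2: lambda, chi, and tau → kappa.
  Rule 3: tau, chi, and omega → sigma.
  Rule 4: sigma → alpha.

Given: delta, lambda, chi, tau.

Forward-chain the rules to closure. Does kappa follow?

Yes

lambda, chi, and tau hold, so kappa follows (Rule 2).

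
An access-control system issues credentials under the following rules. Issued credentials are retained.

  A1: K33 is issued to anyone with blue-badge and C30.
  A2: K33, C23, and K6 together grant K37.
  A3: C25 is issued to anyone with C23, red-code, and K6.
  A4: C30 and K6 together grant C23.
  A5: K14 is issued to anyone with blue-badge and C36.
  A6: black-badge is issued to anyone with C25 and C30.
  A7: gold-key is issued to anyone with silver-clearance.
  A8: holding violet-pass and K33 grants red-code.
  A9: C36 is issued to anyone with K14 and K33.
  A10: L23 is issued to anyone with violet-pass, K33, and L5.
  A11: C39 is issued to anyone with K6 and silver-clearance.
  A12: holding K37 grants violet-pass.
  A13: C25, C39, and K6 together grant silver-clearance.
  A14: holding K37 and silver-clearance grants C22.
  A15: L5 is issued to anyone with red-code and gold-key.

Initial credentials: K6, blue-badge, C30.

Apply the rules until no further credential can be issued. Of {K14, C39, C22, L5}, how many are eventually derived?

K14 would need blue-badge and C36 (A5), but C36 is never granted.
C39 would need K6 and silver-clearance (A11), but silver-clearance is never granted.
C22 would need K37 and silver-clearance (A14), but silver-clearance is never granted.
L5 would need red-code and gold-key (A15), but gold-key is never granted.
None of the 4 are reached.

0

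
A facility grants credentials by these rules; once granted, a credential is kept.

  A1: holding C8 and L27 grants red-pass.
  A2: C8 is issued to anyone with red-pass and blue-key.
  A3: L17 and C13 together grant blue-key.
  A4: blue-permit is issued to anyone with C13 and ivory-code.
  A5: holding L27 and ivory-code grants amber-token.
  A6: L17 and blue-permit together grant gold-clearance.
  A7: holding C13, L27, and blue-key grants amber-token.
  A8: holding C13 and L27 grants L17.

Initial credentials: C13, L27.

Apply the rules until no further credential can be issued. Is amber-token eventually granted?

Yes

Holding C13 and L27 grants L17 (A8).
Holding L17 and C13 grants blue-key (A3).
Holding C13, L27, and blue-key grants amber-token (A7).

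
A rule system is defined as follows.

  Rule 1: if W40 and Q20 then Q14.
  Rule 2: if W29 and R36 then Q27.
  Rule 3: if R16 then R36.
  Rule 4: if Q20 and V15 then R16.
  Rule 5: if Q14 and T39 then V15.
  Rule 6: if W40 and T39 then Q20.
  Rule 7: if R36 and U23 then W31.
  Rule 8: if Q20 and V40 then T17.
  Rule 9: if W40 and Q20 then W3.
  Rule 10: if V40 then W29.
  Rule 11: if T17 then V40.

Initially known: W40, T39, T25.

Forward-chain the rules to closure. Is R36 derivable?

From W40 and T39, Rule 6 gives Q20.
W40 and Q20 hold, so Q14 follows (Rule 1).
From Q14 and T39, Rule 5 gives V15.
From Q20 and V15, Rule 4 gives R16.
From R16, Rule 3 gives R36.

Yes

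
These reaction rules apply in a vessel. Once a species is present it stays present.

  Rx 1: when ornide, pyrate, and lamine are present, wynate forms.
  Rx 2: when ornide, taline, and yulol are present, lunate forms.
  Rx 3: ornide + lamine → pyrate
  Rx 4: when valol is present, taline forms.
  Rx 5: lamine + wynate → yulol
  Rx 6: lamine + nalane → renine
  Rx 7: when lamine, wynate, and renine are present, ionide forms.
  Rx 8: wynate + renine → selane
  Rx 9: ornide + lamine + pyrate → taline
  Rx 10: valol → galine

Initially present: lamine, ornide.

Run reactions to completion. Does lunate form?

Yes

ornide and lamine present → pyrate forms (Rx 3).
ornide, lamine, and pyrate present → taline forms (Rx 9).
ornide, pyrate, and lamine present → wynate forms (Rx 1).
lamine and wynate present → yulol forms (Rx 5).
ornide, taline, and yulol present → lunate forms (Rx 2).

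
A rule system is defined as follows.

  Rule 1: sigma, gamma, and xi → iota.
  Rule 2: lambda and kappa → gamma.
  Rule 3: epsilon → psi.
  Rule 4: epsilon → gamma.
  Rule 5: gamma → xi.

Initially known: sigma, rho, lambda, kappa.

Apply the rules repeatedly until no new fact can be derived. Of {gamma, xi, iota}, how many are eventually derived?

lambda and kappa hold, so gamma follows (Rule 2).
From gamma, Rule 5 gives xi.
sigma, gamma, and xi hold, so iota follows (Rule 1).
gamma: reached.
xi: reached.
iota: reached.
All 3 are reached.

3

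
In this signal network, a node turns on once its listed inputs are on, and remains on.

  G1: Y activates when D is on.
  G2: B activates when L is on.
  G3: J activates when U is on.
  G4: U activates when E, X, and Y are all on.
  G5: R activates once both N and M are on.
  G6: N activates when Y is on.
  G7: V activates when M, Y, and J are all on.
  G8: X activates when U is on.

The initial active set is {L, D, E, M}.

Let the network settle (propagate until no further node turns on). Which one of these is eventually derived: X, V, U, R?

D is on, so Y activates (G1).
G6: Y on → N on.
N and M are on, so R activates (G5).
X would need U (G8), but U never turns on. V would need M, Y, and J (G7), but J never turns on. U would need E, X, and Y (G4), but X never turns on.

R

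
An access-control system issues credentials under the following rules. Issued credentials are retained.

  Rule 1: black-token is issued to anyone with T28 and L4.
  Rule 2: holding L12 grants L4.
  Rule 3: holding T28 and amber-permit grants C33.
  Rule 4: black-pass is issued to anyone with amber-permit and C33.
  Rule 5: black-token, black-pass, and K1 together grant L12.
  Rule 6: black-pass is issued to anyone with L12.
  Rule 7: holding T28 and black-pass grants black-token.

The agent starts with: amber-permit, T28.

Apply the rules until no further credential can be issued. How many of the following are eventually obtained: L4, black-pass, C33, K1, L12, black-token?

Holding T28 and amber-permit grants C33 (Rule 3).
Holding amber-permit and C33 grants black-pass (Rule 4).
Holding T28 and black-pass grants black-token (Rule 7).
L4 would need L12 (Rule 2), but L12 is never granted.
black-pass: reached.
C33: reached.
No rule produces K1, and it is not given.
L12 would need black-token, black-pass, and K1 (Rule 5), but K1 is never granted.
black-token: reached.
Reached: black-pass, C33, and black-token — 3 of the 6.

3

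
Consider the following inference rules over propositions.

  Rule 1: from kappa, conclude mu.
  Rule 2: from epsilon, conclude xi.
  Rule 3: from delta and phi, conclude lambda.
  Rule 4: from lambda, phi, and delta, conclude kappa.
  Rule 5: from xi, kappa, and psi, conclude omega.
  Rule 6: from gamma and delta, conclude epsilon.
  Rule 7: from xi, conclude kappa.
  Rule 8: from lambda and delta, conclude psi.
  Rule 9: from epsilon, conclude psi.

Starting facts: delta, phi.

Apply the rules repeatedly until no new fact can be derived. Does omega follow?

omega would need xi, kappa, and psi (Rule 5), but xi is never established.

No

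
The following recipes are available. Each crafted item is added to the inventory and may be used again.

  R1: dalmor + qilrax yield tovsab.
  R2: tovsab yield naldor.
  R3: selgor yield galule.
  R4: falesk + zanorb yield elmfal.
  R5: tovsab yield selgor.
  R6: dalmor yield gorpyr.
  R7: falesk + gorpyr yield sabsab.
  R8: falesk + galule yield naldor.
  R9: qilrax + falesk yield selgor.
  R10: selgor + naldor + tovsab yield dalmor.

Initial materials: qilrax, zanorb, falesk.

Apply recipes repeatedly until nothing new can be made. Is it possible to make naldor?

Yes

Using R9, qilrax and falesk make selgor.
selgor → galule (R3).
falesk + galule → naldor (R8).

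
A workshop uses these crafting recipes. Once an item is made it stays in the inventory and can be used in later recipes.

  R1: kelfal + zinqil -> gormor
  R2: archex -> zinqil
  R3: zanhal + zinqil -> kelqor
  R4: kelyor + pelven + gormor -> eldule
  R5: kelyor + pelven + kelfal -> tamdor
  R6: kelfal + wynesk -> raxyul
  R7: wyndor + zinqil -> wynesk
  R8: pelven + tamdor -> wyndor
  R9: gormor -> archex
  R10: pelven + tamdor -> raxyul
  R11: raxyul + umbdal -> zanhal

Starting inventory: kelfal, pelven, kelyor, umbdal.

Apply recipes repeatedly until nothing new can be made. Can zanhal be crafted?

Yes

kelyor + pelven + kelfal -> tamdor (R5).
Using R10, pelven and tamdor make raxyul.
Using R11, raxyul and umbdal make zanhal.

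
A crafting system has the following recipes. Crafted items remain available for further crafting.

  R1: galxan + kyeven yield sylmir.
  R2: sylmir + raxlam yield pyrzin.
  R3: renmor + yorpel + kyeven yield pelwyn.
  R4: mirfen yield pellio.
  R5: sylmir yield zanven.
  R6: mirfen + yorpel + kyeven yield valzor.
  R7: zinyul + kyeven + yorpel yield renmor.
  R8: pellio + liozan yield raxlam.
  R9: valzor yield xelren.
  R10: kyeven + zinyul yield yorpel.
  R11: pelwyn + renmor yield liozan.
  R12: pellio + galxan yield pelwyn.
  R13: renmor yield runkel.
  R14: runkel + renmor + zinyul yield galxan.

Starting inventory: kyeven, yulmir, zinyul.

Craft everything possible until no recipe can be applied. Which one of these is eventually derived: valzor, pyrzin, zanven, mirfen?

zanven

Using R10, kyeven and zinyul make yorpel.
Using R7, zinyul, kyeven, and yorpel make renmor.
renmor → runkel (R13).
runkel + renmor + zinyul → galxan (R14).
Using R1, galxan and kyeven make sylmir.
Using R5, sylmir makes zanven.
pyrzin would need sylmir and raxlam (R2), but raxlam is never obtained. valzor would need mirfen, yorpel, and kyeven (R6), but mirfen is never obtained. No rule produces mirfen, and it is not given.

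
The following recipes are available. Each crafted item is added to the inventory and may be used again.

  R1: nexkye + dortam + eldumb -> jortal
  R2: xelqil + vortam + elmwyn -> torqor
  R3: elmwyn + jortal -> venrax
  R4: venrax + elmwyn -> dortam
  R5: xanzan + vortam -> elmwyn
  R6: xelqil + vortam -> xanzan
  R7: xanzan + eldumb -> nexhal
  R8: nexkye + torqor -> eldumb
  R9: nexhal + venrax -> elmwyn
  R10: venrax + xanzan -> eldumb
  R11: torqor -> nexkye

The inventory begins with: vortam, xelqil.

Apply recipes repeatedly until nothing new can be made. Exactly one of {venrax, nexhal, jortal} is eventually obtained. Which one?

nexhal

Using R6, xelqil and vortam make xanzan.
Using R5, xanzan and vortam make elmwyn.
xelqil + vortam + elmwyn -> torqor (R2).
Using R11, torqor makes nexkye.
nexkye + torqor -> eldumb (R8).
xanzan + eldumb -> nexhal (R7).
jortal would need nexkye, dortam, and eldumb (R1), but dortam is never obtained. venrax would need elmwyn and jortal (R3), but jortal is never obtained.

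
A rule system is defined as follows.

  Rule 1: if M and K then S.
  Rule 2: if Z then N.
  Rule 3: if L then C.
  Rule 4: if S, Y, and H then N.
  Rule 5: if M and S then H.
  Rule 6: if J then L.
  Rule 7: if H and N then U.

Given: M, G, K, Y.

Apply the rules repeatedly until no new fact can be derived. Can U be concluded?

Yes

M and K hold, so S follows (Rule 1).
From M and S, Rule 5 gives H.
From S, Y, and H, Rule 4 gives N.
From H and N, Rule 7 gives U.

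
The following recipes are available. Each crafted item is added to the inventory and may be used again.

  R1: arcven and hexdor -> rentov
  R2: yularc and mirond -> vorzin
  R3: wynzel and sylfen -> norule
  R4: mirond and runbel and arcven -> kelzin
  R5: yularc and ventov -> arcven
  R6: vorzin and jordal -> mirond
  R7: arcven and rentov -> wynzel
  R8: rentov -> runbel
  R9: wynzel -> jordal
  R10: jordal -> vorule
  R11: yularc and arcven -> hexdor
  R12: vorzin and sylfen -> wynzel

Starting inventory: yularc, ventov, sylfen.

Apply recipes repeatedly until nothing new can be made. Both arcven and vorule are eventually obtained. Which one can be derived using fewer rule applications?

arcven: yularc and ventov -> arcven (R5). [1 rule application]
vorule: Using R5, yularc and ventov make arcven. yularc and arcven -> hexdor (R11). arcven and hexdor -> rentov (R1). arcven and rentov -> wynzel (R7). wynzel -> jordal (R9). Using R10, jordal makes vorule. [6 rule applications]
arcven needs fewer.

arcven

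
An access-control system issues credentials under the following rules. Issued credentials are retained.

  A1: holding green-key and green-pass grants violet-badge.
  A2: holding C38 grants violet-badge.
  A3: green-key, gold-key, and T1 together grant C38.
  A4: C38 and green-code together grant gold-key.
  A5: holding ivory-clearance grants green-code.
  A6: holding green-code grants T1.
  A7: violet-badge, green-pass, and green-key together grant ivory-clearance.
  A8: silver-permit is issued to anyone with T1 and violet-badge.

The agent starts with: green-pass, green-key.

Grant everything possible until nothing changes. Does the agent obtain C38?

No

C38 would need green-key, gold-key, and T1 (A3), but gold-key is never granted.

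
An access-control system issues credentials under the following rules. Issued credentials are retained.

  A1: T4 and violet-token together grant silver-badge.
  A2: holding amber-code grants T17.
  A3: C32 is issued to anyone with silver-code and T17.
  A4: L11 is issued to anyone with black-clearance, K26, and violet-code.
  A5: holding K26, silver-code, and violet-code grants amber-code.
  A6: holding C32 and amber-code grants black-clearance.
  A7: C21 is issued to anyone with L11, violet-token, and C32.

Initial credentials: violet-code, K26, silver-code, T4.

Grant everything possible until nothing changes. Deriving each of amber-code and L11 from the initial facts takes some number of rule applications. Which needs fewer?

amber-code: Holding K26, silver-code, and violet-code grants amber-code (A5). [1 rule application]
L11: Holding K26, silver-code, and violet-code grants amber-code (A5). Holding amber-code grants T17 (A2). Holding silver-code and T17 grants C32 (A3). Holding C32 and amber-code grants black-clearance (A6). Holding black-clearance, K26, and violet-code grants L11 (A4). [5 rule applications]
amber-code needs fewer.

amber-code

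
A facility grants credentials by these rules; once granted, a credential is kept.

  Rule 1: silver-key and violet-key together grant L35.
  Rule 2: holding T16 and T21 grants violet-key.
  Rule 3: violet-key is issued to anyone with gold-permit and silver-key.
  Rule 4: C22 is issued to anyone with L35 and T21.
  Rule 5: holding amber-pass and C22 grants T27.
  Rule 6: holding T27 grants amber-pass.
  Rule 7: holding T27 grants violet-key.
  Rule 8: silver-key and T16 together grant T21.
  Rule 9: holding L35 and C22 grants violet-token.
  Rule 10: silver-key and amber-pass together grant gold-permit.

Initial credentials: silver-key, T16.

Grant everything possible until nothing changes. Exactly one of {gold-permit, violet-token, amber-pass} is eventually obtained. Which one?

violet-token

Holding silver-key and T16 grants T21 (Rule 8).
Holding T16 and T21 grants violet-key (Rule 2).
Holding silver-key and violet-key grants L35 (Rule 1).
Holding L35 and T21 grants C22 (Rule 4).
Holding L35 and C22 grants violet-token (Rule 9).
amber-pass would need T27 (Rule 6), but T27 is never granted. gold-permit would need silver-key and amber-pass (Rule 10), but amber-pass is never granted.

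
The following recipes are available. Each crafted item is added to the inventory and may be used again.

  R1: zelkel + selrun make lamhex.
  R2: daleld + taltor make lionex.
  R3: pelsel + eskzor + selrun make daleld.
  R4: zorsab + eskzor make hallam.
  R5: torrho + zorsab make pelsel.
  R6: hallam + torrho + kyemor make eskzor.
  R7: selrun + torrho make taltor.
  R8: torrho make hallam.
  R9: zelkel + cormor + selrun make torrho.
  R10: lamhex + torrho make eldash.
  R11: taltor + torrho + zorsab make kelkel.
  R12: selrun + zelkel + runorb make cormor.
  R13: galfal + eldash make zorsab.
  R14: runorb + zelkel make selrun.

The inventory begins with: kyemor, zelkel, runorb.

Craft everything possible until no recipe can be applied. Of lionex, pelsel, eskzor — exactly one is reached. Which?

runorb + zelkel → selrun (R14).
selrun + zelkel + runorb → cormor (R12).
zelkel + cormor + selrun → torrho (R9).
torrho → hallam (R8).
Using R6, hallam, torrho, and kyemor make eskzor.
lionex would need daleld and taltor (R2), but daleld is never obtained. pelsel would need torrho and zorsab (R5), but zorsab is never obtained.

eskzor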